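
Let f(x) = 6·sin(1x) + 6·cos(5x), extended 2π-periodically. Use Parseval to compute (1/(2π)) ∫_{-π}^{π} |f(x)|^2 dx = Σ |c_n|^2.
Σ |c_n|^2 = 36

Expand |f|^2 and use orthogonality of {sin(nx), cos(mx)} on [-π, π]:
  ∫_{-π}^{π} sin(nx)^2 dx = π, ∫ cos(mx)^2 dx = π, and cross terms integrate to 0.
So ∫_{-π}^{π} f(x)^2 dx = 6^2 · π + 6^2 · π = (36 + 36)π.
Divide by 2π: (36 + 36)/2 = 36.
By Parseval, this equals Σ |c_n|^2.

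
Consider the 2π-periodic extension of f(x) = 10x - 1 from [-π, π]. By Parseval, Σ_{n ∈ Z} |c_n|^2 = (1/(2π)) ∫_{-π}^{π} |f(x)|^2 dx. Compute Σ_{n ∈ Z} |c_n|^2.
Σ |c_n|^2 = 100π^2/3 + 1

Expand and integrate term by term over [-π, π]:
  ∫ (10x)^2 dx = 100·(2π^3/3); ∫ 2·10·(-1)·x dx = 0 (odd integrand); ∫ (-1)^2 dx = 1·2π.
So (1/(2π)) ∫_{-π}^{π} (10x - 1)^2 dx = 100π^2/3 + 1 = 100π^2/3 + 1.
Parseval ⇒ Σ |c_n|^2 = 100π^2/3 + 1.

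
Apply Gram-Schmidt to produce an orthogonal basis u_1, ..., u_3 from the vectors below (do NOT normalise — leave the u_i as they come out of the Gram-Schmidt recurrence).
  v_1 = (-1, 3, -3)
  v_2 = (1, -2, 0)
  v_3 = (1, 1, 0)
Orthogonal basis:
  u_1 = (-1, 3, -3)
  u_2 = (12/19, -17/19, -21/19)
  u_3 = (27/23, 27/46, 9/46)

Apply the Gram-Schmidt recurrence
  u_1 = v_1
  u_i = v_i − Σ_{j<i} ((v_i · u_j) / (u_j · u_j)) · u_j.

Step by step this gives:
  u_1 = (-1, 3, -3)
  u_2 = (12/19, -17/19, -21/19)
  u_3 = (27/23, 27/46, 9/46)

Orthogonality check:
  u_2 · u_1 = 0 (should be 0)
  u_3 · u_1 = 0 (should be 0)
  u_3 · u_2 = 0 (should be 0)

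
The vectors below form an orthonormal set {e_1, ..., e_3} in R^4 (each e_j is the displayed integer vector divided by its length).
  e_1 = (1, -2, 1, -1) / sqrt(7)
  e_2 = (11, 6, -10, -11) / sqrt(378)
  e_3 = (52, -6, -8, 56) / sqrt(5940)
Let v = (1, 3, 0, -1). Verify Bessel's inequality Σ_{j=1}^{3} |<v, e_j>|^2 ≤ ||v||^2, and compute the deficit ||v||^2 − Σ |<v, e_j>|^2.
Σ |<v, e_j>|^2 = 33/5; ||v||^2 = 11; deficit = 22/5

Write each e_j = u_j / sqrt(<u_j, u_j>) where u_j is the displayed integer vector. Then <v, e_j> = <v, u_j> / sqrt(<u_j, u_j>), so |<v, e_j>|^2 = <v, u_j>^2 / <u_j, u_j>.
Coefficients: <v, e_1> = -4/sqrt(7), <v, e_2> = 40/sqrt(378), <v, e_3> = -22/sqrt(5940).
Square and sum: Σ |<v, e_j>|^2 = 33/5.
Compute ||v||^2 = v·v = 11.
Deficit = 11 − 33/5 = 22/5 ≥ 0, confirming Bessel's inequality. (The deficit equals ||v − Σ <v,e_j> e_j||^2, the squared distance from v to span{e_j}.)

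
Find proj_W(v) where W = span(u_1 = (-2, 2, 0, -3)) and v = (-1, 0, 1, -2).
proj_W(v) = (-16/17, 16/17, 0, -24/17)

Set up U = [u_1 | ... | u_1] ∈ R^(4×1). The projector onto W = col(U) is P = U (U^T U)^(-1) U^T.
Compute U^T U =
  [17],
and U^T v = (8).
Solve U^T U · c = U^T v for the coefficients: c = (8/17). The projection is proj_W(v) = U c.
Check: (v - proj_W(v)) · u_1 = 0  (should be 0).
Result: proj_W(v) = (-16/17, 16/17, 0, -24/17).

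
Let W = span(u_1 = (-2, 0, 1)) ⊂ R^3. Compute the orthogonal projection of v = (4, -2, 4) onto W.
proj_W(v) = (8/5, 0, -4/5)

Set up U = [u_1 | ... | u_1] ∈ R^(3×1). The projector onto W = col(U) is P = U (U^T U)^(-1) U^T.
Compute U^T U =
  [5],
and U^T v = (-4).
Solve U^T U · c = U^T v for the coefficients: c = (-4/5). The projection is proj_W(v) = U c.
Check: (v - proj_W(v)) · u_1 = 0  (should be 0).
Result: proj_W(v) = (8/5, 0, -4/5).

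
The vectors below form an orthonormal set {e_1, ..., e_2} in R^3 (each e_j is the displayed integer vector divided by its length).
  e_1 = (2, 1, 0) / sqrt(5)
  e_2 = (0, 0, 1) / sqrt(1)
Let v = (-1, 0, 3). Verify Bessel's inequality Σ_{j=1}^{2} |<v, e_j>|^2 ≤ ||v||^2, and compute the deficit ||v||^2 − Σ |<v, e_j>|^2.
Σ |<v, e_j>|^2 = 49/5; ||v||^2 = 10; deficit = 1/5

Write each e_j = u_j / sqrt(<u_j, u_j>) where u_j is the displayed integer vector. Then <v, e_j> = <v, u_j> / sqrt(<u_j, u_j>), so |<v, e_j>|^2 = <v, u_j>^2 / <u_j, u_j>.
Coefficients: <v, e_1> = -2/sqrt(5), <v, e_2> = 3/sqrt(1).
Square and sum: Σ |<v, e_j>|^2 = 49/5.
Compute ||v||^2 = v·v = 10.
Deficit = 10 − 49/5 = 1/5 ≥ 0, confirming Bessel's inequality. (The deficit equals ||v − Σ <v,e_j> e_j||^2, the squared distance from v to span{e_j}.)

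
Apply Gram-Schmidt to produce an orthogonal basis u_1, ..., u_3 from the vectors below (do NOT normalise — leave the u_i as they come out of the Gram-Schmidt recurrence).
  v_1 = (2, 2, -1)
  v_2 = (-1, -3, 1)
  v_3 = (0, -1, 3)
Orthogonal basis:
  u_1 = (2, 2, -1)
  u_2 = (1, -1, 0)
  u_3 = (11/18, 11/18, 22/9)

Apply the Gram-Schmidt recurrence
  u_1 = v_1
  u_i = v_i − Σ_{j<i} ((v_i · u_j) / (u_j · u_j)) · u_j.

Step by step this gives:
  u_1 = (2, 2, -1)
  u_2 = (1, -1, 0)
  u_3 = (11/18, 11/18, 22/9)

Orthogonality check:
  u_2 · u_1 = 0 (should be 0)
  u_3 · u_1 = 0 (should be 0)
  u_3 · u_2 = 0 (should be 0)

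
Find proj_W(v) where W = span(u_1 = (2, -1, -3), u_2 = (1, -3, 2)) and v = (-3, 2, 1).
proj_W(v) = (-431/195, 488/195, 53/39)

Set up U = [u_1 | ... | u_2] ∈ R^(3×2). The projector onto W = col(U) is P = U (U^T U)^(-1) U^T.
Compute U^T U =
  [14, -1]
  [-1, 14],
and U^T v = (-11, -7).
Solve U^T U · c = U^T v for the coefficients: c = (-161/195, -109/195). The projection is proj_W(v) = U c.
Check: (v - proj_W(v)) · u_1 = 0  (should be 0).
Check: (v - proj_W(v)) · u_2 = 0  (should be 0).
Result: proj_W(v) = (-431/195, 488/195, 53/39).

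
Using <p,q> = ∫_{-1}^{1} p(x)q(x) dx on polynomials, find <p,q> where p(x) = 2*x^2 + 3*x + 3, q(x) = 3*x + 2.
<p,q> = 62/3

Expand the product: p(x)·q(x) = 6*x^3 + 13*x^2 + 15*x + 6.
∫_{-1}^{1} of each monomial x^k gives [2/(k+1) if k even, 0 if k odd]. Integrating term-by-term (or equivalently evaluating the antiderivative F(x) = 3*x^4/2 + 13*x^3/3 + 15*x^2/2 + 6*x at the endpoints):
  F(1) − F(−1) = 58/3 − (-4/3) = 62/3.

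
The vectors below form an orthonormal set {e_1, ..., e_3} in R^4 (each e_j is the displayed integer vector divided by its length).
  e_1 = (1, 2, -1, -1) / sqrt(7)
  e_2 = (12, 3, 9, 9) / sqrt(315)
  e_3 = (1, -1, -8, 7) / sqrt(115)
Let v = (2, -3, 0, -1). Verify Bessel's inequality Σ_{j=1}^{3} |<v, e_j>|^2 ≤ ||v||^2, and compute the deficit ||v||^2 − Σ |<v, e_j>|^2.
Σ |<v, e_j>|^2 = 33/23; ||v||^2 = 14; deficit = 289/23

Write each e_j = u_j / sqrt(<u_j, u_j>) where u_j is the displayed integer vector. Then <v, e_j> = <v, u_j> / sqrt(<u_j, u_j>), so |<v, e_j>|^2 = <v, u_j>^2 / <u_j, u_j>.
Coefficients: <v, e_1> = -3/sqrt(7), <v, e_2> = 6/sqrt(315), <v, e_3> = -2/sqrt(115).
Square and sum: Σ |<v, e_j>|^2 = 33/23.
Compute ||v||^2 = v·v = 14.
Deficit = 14 − 33/23 = 289/23 ≥ 0, confirming Bessel's inequality. (The deficit equals ||v − Σ <v,e_j> e_j||^2, the squared distance from v to span{e_j}.)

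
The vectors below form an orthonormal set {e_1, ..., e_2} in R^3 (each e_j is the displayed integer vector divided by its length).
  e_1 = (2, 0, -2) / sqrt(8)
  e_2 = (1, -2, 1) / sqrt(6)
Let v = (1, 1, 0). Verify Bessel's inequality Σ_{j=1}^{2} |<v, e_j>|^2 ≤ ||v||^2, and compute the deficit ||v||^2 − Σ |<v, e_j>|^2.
Σ |<v, e_j>|^2 = 2/3; ||v||^2 = 2; deficit = 4/3

Write each e_j = u_j / sqrt(<u_j, u_j>) where u_j is the displayed integer vector. Then <v, e_j> = <v, u_j> / sqrt(<u_j, u_j>), so |<v, e_j>|^2 = <v, u_j>^2 / <u_j, u_j>.
Coefficients: <v, e_1> = 2/sqrt(8), <v, e_2> = -1/sqrt(6).
Square and sum: Σ |<v, e_j>|^2 = 2/3.
Compute ||v||^2 = v·v = 2.
Deficit = 2 − 2/3 = 4/3 ≥ 0, confirming Bessel's inequality. (The deficit equals ||v − Σ <v,e_j> e_j||^2, the squared distance from v to span{e_j}.)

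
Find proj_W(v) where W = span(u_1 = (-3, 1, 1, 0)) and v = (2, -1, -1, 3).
proj_W(v) = (24/11, -8/11, -8/11, 0)

Set up U = [u_1 | ... | u_1] ∈ R^(4×1). The projector onto W = col(U) is P = U (U^T U)^(-1) U^T.
Compute U^T U =
  [11],
and U^T v = (-8).
Solve U^T U · c = U^T v for the coefficients: c = (-8/11). The projection is proj_W(v) = U c.
Check: (v - proj_W(v)) · u_1 = 0  (should be 0).
Result: proj_W(v) = (24/11, -8/11, -8/11, 0).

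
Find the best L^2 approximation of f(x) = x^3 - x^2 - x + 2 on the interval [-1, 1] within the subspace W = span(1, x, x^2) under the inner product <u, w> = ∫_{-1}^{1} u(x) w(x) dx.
g(x) = -x^2 - 2*x/5 + 2

The best approximation g ∈ W is the orthogonal projection of f onto W. Writing g = a_0 + a_1 x + a_2 x^2, the coefficients solve the normal equations G · a = b where
  G_{ij} = <φ_i, φ_j> and b_i = <f, φ_i>, with φ_0 = 1, φ_1 = x, φ_2 = x^2.
G =
  [2, 0, 2/3]
  [0, 2/3, 0]
  [2/3, 0, 2/5],
b = (10/3, -4/15, 14/15).
Solving gives a_0 = 2, a_1 = -2/5, a_2 = -1, so
  g(x) = -x^2 - 2*x/5 + 2.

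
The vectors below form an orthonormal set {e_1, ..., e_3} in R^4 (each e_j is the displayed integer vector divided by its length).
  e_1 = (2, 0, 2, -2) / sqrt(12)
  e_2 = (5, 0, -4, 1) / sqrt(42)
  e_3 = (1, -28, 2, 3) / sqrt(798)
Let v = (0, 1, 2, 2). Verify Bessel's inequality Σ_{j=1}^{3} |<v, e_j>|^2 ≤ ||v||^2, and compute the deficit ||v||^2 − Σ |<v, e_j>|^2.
Σ |<v, e_j>|^2 = 24/19; ||v||^2 = 9; deficit = 147/19

Write each e_j = u_j / sqrt(<u_j, u_j>) where u_j is the displayed integer vector. Then <v, e_j> = <v, u_j> / sqrt(<u_j, u_j>), so |<v, e_j>|^2 = <v, u_j>^2 / <u_j, u_j>.
Coefficients: <v, e_1> = 0/sqrt(12), <v, e_2> = -6/sqrt(42), <v, e_3> = -18/sqrt(798).
Square and sum: Σ |<v, e_j>|^2 = 24/19.
Compute ||v||^2 = v·v = 9.
Deficit = 9 − 24/19 = 147/19 ≥ 0, confirming Bessel's inequality. (The deficit equals ||v − Σ <v,e_j> e_j||^2, the squared distance from v to span{e_j}.)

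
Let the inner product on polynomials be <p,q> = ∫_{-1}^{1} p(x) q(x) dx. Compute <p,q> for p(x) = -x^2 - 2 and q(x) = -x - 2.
<p,q> = 28/3

Expand the product: p(x)·q(x) = x^3 + 2*x^2 + 2*x + 4.
∫_{-1}^{1} of each monomial x^k gives [2/(k+1) if k even, 0 if k odd]. Integrating term-by-term (or equivalently evaluating the antiderivative F(x) = x^4/4 + 2*x^3/3 + x^2 + 4*x at the endpoints):
  F(1) − F(−1) = 71/12 − (-41/12) = 28/3.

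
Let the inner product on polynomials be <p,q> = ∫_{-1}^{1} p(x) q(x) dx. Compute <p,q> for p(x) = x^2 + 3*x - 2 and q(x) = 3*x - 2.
<p,q> = 38/3

Expand the product: p(x)·q(x) = 3*x^3 + 7*x^2 - 12*x + 4.
∫_{-1}^{1} of each monomial x^k gives [2/(k+1) if k even, 0 if k odd]. Integrating term-by-term (or equivalently evaluating the antiderivative F(x) = 3*x^4/4 + 7*x^3/3 - 6*x^2 + 4*x at the endpoints):
  F(1) − F(−1) = 13/12 − (-139/12) = 38/3.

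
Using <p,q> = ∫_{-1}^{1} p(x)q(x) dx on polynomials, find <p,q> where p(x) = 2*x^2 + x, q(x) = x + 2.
<p,q> = 10/3

Expand the product: p(x)·q(x) = 2*x^3 + 5*x^2 + 2*x.
∫_{-1}^{1} of each monomial x^k gives [2/(k+1) if k even, 0 if k odd]. Integrating term-by-term (or equivalently evaluating the antiderivative F(x) = x^4/2 + 5*x^3/3 + x^2 at the endpoints):
  F(1) − F(−1) = 19/6 − (-1/6) = 10/3.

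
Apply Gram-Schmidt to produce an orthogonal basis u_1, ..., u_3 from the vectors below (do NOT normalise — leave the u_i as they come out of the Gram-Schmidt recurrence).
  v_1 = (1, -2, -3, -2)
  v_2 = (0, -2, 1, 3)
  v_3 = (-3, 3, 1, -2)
Orthogonal basis:
  u_1 = (1, -2, -3, -2)
  u_2 = (5/18, -23/9, 1/6, 22/9)
  u_3 = (-514/227, -129/227, -36/227, -74/227)

Apply the Gram-Schmidt recurrence
  u_1 = v_1
  u_i = v_i − Σ_{j<i} ((v_i · u_j) / (u_j · u_j)) · u_j.

Step by step this gives:
  u_1 = (1, -2, -3, -2)
  u_2 = (5/18, -23/9, 1/6, 22/9)
  u_3 = (-514/227, -129/227, -36/227, -74/227)

Orthogonality check:
  u_2 · u_1 = 0 (should be 0)
  u_3 · u_1 = 0 (should be 0)
  u_3 · u_2 = 0 (should be 0)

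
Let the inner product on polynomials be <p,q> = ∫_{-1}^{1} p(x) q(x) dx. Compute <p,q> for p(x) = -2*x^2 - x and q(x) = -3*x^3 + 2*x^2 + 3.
<p,q> = -22/5

Expand the product: p(x)·q(x) = 6*x^5 - x^4 - 2*x^3 - 6*x^2 - 3*x.
∫_{-1}^{1} of each monomial x^k gives [2/(k+1) if k even, 0 if k odd]. Integrating term-by-term (or equivalently evaluating the antiderivative F(x) = x^6 - x^5/5 - x^4/2 - 2*x^3 - 3*x^2/2 at the endpoints):
  F(1) − F(−1) = -16/5 − (6/5) = -22/5.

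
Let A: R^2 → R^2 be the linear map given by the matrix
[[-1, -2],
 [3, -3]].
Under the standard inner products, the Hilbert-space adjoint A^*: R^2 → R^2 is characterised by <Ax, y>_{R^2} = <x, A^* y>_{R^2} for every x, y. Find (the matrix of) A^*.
A^* = A^T =
[[-1, 3],
 [-2, -3]]

For real matrices with standard dot products, the defining identity <Ax, y> = <x, A^* y> gives (Ax)^T y = x^T (A^*) y, i.e. x^T A^T y = x^T (A^*) y. Since this holds for all x, y, we must have A^* = A^T. Therefore
A^* =
[[-1, 3],
 [-2, -3]].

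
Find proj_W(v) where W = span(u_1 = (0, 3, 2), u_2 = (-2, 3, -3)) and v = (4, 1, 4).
proj_W(v) = (508/277, 117/277, 1348/277)

Set up U = [u_1 | ... | u_2] ∈ R^(3×2). The projector onto W = col(U) is P = U (U^T U)^(-1) U^T.
Compute U^T U =
  [13, 3]
  [3, 22],
and U^T v = (11, -17).
Solve U^T U · c = U^T v for the coefficients: c = (293/277, -254/277). The projection is proj_W(v) = U c.
Check: (v - proj_W(v)) · u_1 = 0  (should be 0).
Check: (v - proj_W(v)) · u_2 = 0  (should be 0).
Result: proj_W(v) = (508/277, 117/277, 1348/277).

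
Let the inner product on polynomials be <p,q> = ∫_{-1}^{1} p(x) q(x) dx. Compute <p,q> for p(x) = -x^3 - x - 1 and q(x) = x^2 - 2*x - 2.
<p,q> = 82/15

Expand the product: p(x)·q(x) = -x^5 + 2*x^4 + x^3 + x^2 + 4*x + 2.
∫_{-1}^{1} of each monomial x^k gives [2/(k+1) if k even, 0 if k odd]. Integrating term-by-term (or equivalently evaluating the antiderivative F(x) = -x^6/6 + 2*x^5/5 + x^4/4 + x^3/3 + 2*x^2 + 2*x at the endpoints):
  F(1) − F(−1) = 289/60 − (-13/20) = 82/15.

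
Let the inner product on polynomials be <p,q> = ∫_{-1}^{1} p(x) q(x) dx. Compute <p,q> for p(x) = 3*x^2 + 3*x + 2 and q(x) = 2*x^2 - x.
<p,q> = 46/15

Expand the product: p(x)·q(x) = 6*x^4 + 3*x^3 + x^2 - 2*x.
∫_{-1}^{1} of each monomial x^k gives [2/(k+1) if k even, 0 if k odd]. Integrating term-by-term (or equivalently evaluating the antiderivative F(x) = 6*x^5/5 + 3*x^4/4 + x^3/3 - x^2 at the endpoints):
  F(1) − F(−1) = 77/60 − (-107/60) = 46/15.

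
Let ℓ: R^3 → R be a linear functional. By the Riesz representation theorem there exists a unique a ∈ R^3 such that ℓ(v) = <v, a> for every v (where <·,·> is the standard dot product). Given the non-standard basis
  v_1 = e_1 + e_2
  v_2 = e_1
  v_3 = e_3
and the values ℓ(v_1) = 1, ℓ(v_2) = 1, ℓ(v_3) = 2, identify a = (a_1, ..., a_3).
a = (1, 0, 2)

Write a = (a_1, ..., a_3) in the standard basis. For each basis vector v_i, ℓ(v_i) = <v_i, a> is a linear equation in the a_j's. Collect the n equations into a matrix system V a = ℓ, where row i of V is v_i (expressed in the standard basis). Since V is invertible (lower-triangular with 1s on the diagonal, up to permutation), solve by back-substitution:
  V =
[[1, 1, 0],
 [1, 0, 0],
 [0, 0, 1]]
  V a = (1, 1, 2)
Solving gives a = (1, 0, 2).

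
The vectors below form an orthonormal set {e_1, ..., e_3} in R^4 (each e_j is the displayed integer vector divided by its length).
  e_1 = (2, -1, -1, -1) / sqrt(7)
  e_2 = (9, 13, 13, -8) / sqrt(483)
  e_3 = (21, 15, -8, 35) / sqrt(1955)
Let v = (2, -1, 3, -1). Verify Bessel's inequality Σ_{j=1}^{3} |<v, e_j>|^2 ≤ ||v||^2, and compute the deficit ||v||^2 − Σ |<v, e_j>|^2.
Σ |<v, e_j>|^2 = 1889/255; ||v||^2 = 15; deficit = 1936/255

Write each e_j = u_j / sqrt(<u_j, u_j>) where u_j is the displayed integer vector. Then <v, e_j> = <v, u_j> / sqrt(<u_j, u_j>), so |<v, e_j>|^2 = <v, u_j>^2 / <u_j, u_j>.
Coefficients: <v, e_1> = 3/sqrt(7), <v, e_2> = 52/sqrt(483), <v, e_3> = -32/sqrt(1955).
Square and sum: Σ |<v, e_j>|^2 = 1889/255.
Compute ||v||^2 = v·v = 15.
Deficit = 15 − 1889/255 = 1936/255 ≥ 0, confirming Bessel's inequality. (The deficit equals ||v − Σ <v,e_j> e_j||^2, the squared distance from v to span{e_j}.)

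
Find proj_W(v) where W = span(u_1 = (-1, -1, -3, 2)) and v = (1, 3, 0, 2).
proj_W(v) = (0, 0, 0, 0)

Set up U = [u_1 | ... | u_1] ∈ R^(4×1). The projector onto W = col(U) is P = U (U^T U)^(-1) U^T.
Compute U^T U =
  [15],
and U^T v = (0).
Solve U^T U · c = U^T v for the coefficients: c = (0). The projection is proj_W(v) = U c.
Check: (v - proj_W(v)) · u_1 = 0  (should be 0).
Result: proj_W(v) = (0, 0, 0, 0).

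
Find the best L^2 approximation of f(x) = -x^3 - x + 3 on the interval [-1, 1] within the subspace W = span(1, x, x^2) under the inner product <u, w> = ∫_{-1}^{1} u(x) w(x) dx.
g(x) = 3 - 8*x/5

The best approximation g ∈ W is the orthogonal projection of f onto W. Writing g = a_0 + a_1 x + a_2 x^2, the coefficients solve the normal equations G · a = b where
  G_{ij} = <φ_i, φ_j> and b_i = <f, φ_i>, with φ_0 = 1, φ_1 = x, φ_2 = x^2.
G =
  [2, 0, 2/3]
  [0, 2/3, 0]
  [2/3, 0, 2/5],
b = (6, -16/15, 2).
Solving gives a_0 = 3, a_1 = -8/5, a_2 = 0, so
  g(x) = 3 - 8*x/5.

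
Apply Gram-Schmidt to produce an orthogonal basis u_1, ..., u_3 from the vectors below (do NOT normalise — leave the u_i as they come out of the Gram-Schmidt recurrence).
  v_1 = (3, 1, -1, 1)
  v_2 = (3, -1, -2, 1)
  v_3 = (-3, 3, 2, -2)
Orthogonal basis:
  u_1 = (3, 1, -1, 1)
  u_2 = (1/4, -23/12, -13/12, 1/12)
  u_3 = (-3/59, 23/59, -46/59, -60/59)

Apply the Gram-Schmidt recurrence
  u_1 = v_1
  u_i = v_i − Σ_{j<i} ((v_i · u_j) / (u_j · u_j)) · u_j.

Step by step this gives:
  u_1 = (3, 1, -1, 1)
  u_2 = (1/4, -23/12, -13/12, 1/12)
  u_3 = (-3/59, 23/59, -46/59, -60/59)

Orthogonality check:
  u_2 · u_1 = 0 (should be 0)
  u_3 · u_1 = 0 (should be 0)
  u_3 · u_2 = 0 (should be 0)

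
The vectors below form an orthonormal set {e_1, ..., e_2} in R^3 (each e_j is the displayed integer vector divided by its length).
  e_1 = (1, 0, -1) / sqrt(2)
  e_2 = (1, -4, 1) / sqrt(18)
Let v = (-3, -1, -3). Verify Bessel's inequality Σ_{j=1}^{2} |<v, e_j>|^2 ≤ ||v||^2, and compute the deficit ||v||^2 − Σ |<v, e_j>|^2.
Σ |<v, e_j>|^2 = 2/9; ||v||^2 = 19; deficit = 169/9

Write each e_j = u_j / sqrt(<u_j, u_j>) where u_j is the displayed integer vector. Then <v, e_j> = <v, u_j> / sqrt(<u_j, u_j>), so |<v, e_j>|^2 = <v, u_j>^2 / <u_j, u_j>.
Coefficients: <v, e_1> = 0/sqrt(2), <v, e_2> = -2/sqrt(18).
Square and sum: Σ |<v, e_j>|^2 = 2/9.
Compute ||v||^2 = v·v = 19.
Deficit = 19 − 2/9 = 169/9 ≥ 0, confirming Bessel's inequality. (The deficit equals ||v − Σ <v,e_j> e_j||^2, the squared distance from v to span{e_j}.)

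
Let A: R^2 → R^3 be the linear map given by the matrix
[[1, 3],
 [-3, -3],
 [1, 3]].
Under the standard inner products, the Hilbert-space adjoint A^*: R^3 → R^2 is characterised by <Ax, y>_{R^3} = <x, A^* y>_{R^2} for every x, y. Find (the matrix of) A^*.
A^* = A^T =
[[1, -3, 1],
 [3, -3, 3]]

For real matrices with standard dot products, the defining identity <Ax, y> = <x, A^* y> gives (Ax)^T y = x^T (A^*) y, i.e. x^T A^T y = x^T (A^*) y. Since this holds for all x, y, we must have A^* = A^T. Therefore
A^* =
[[1, -3, 1],
 [3, -3, 3]].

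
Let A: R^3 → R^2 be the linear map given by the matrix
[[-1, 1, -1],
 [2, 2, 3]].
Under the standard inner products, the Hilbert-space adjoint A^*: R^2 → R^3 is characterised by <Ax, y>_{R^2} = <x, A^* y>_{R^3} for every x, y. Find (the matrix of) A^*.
A^* = A^T =
[[-1, 2],
 [1, 2],
 [-1, 3]]

For real matrices with standard dot products, the defining identity <Ax, y> = <x, A^* y> gives (Ax)^T y = x^T (A^*) y, i.e. x^T A^T y = x^T (A^*) y. Since this holds for all x, y, we must have A^* = A^T. Therefore
A^* =
[[-1, 2],
 [1, 2],
 [-1, 3]].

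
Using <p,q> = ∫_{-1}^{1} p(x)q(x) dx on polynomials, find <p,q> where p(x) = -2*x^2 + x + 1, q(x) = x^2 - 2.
<p,q> = -22/15

Expand the product: p(x)·q(x) = -2*x^4 + x^3 + 5*x^2 - 2*x - 2.
∫_{-1}^{1} of each monomial x^k gives [2/(k+1) if k even, 0 if k odd]. Integrating term-by-term (or equivalently evaluating the antiderivative F(x) = -2*x^5/5 + x^4/4 + 5*x^3/3 - x^2 - 2*x at the endpoints):
  F(1) − F(−1) = -89/60 − (-1/60) = -22/15.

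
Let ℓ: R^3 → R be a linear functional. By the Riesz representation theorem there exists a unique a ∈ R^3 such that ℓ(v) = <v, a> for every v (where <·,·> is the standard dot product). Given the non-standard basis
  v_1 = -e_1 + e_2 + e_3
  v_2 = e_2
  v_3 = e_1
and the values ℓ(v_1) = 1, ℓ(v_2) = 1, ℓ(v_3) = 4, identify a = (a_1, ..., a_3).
a = (4, 1, 4)

Write a = (a_1, ..., a_3) in the standard basis. For each basis vector v_i, ℓ(v_i) = <v_i, a> is a linear equation in the a_j's. Collect the n equations into a matrix system V a = ℓ, where row i of V is v_i (expressed in the standard basis). Since V is invertible (lower-triangular with 1s on the diagonal, up to permutation), solve by back-substitution:
  V =
[[-1, 1, 1],
 [0, 1, 0],
 [1, 0, 0]]
  V a = (1, 1, 4)
Solving gives a = (4, 1, 4).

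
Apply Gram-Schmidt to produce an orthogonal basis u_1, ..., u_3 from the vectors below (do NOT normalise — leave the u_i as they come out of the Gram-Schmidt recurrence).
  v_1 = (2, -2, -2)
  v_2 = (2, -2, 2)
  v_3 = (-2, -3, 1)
Orthogonal basis:
  u_1 = (2, -2, -2)
  u_2 = (4/3, -4/3, 8/3)
  u_3 = (-5/2, -5/2, 0)

Apply the Gram-Schmidt recurrence
  u_1 = v_1
  u_i = v_i − Σ_{j<i} ((v_i · u_j) / (u_j · u_j)) · u_j.

Step by step this gives:
  u_1 = (2, -2, -2)
  u_2 = (4/3, -4/3, 8/3)
  u_3 = (-5/2, -5/2, 0)

Orthogonality check:
  u_2 · u_1 = 0 (should be 0)
  u_3 · u_1 = 0 (should be 0)
  u_3 · u_2 = 0 (should be 0)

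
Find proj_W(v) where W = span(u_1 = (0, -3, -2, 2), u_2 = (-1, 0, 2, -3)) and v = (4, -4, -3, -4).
proj_W(v) = (-67/69, -80/23, -26/69, -41/69)

Set up U = [u_1 | ... | u_2] ∈ R^(4×2). The projector onto W = col(U) is P = U (U^T U)^(-1) U^T.
Compute U^T U =
  [17, -10]
  [-10, 14],
and U^T v = (10, 2).
Solve U^T U · c = U^T v for the coefficients: c = (80/69, 67/69). The projection is proj_W(v) = U c.
Check: (v - proj_W(v)) · u_1 = 0  (should be 0).
Check: (v - proj_W(v)) · u_2 = 0  (should be 0).
Result: proj_W(v) = (-67/69, -80/23, -26/69, -41/69).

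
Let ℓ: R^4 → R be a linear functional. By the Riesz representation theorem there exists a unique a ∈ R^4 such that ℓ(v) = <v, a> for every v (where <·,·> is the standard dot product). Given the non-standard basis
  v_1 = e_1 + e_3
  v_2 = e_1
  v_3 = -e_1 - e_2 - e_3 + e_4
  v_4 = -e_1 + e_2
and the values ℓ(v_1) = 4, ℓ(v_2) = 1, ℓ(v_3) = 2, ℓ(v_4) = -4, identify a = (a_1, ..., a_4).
a = (1, -3, 3, 3)

Write a = (a_1, ..., a_4) in the standard basis. For each basis vector v_i, ℓ(v_i) = <v_i, a> is a linear equation in the a_j's. Collect the n equations into a matrix system V a = ℓ, where row i of V is v_i (expressed in the standard basis). Since V is invertible (lower-triangular with 1s on the diagonal, up to permutation), solve by back-substitution:
  V =
[[1, 0, 1, 0],
 [1, 0, 0, 0],
 [-1, -1, -1, 1],
 [-1, 1, 0, 0]]
  V a = (4, 1, 2, -4)
Solving gives a = (1, -3, 3, 3).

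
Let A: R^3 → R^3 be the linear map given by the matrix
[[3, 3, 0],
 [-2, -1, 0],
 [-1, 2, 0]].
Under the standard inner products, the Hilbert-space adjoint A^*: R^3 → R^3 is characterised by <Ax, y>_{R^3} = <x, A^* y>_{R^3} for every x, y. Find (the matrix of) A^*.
A^* = A^T =
[[3, -2, -1],
 [3, -1, 2],
 [0, 0, 0]]

For real matrices with standard dot products, the defining identity <Ax, y> = <x, A^* y> gives (Ax)^T y = x^T (A^*) y, i.e. x^T A^T y = x^T (A^*) y. Since this holds for all x, y, we must have A^* = A^T. Therefore
A^* =
[[3, -2, -1],
 [3, -1, 2],
 [0, 0, 0]].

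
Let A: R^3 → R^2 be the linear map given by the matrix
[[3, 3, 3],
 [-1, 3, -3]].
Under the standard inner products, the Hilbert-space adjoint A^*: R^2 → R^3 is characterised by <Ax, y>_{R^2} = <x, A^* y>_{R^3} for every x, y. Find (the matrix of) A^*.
A^* = A^T =
[[3, -1],
 [3, 3],
 [3, -3]]

For real matrices with standard dot products, the defining identity <Ax, y> = <x, A^* y> gives (Ax)^T y = x^T (A^*) y, i.e. x^T A^T y = x^T (A^*) y. Since this holds for all x, y, we must have A^* = A^T. Therefore
A^* =
[[3, -1],
 [3, 3],
 [3, -3]].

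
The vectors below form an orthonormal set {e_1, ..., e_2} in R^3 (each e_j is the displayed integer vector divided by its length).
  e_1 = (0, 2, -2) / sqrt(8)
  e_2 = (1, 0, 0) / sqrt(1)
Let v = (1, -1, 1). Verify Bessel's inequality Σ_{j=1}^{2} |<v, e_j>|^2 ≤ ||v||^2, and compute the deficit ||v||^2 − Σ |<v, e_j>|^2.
Σ |<v, e_j>|^2 = 3; ||v||^2 = 3; deficit = 0

Write each e_j = u_j / sqrt(<u_j, u_j>) where u_j is the displayed integer vector. Then <v, e_j> = <v, u_j> / sqrt(<u_j, u_j>), so |<v, e_j>|^2 = <v, u_j>^2 / <u_j, u_j>.
Coefficients: <v, e_1> = -4/sqrt(8), <v, e_2> = 1/sqrt(1).
Square and sum: Σ |<v, e_j>|^2 = 3.
Compute ||v||^2 = v·v = 3.
Deficit = 3 − 3 = 0 ≥ 0, confirming Bessel's inequality. (The deficit equals ||v − Σ <v,e_j> e_j||^2, the squared distance from v to span{e_j}.)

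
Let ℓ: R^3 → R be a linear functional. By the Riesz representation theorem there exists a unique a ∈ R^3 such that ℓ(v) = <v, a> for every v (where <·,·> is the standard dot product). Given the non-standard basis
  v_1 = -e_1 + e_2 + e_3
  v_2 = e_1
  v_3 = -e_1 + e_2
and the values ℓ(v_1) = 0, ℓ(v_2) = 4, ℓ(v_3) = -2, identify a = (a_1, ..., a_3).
a = (4, 2, 2)

Write a = (a_1, ..., a_3) in the standard basis. For each basis vector v_i, ℓ(v_i) = <v_i, a> is a linear equation in the a_j's. Collect the n equations into a matrix system V a = ℓ, where row i of V is v_i (expressed in the standard basis). Since V is invertible (lower-triangular with 1s on the diagonal, up to permutation), solve by back-substitution:
  V =
[[-1, 1, 1],
 [1, 0, 0],
 [-1, 1, 0]]
  V a = (0, 4, -2)
Solving gives a = (4, 2, 2).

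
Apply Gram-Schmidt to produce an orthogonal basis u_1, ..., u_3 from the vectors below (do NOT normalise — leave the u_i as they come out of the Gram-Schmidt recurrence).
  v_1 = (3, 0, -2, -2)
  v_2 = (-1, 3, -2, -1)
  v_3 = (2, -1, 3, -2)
Orthogonal basis:
  u_1 = (3, 0, -2, -2)
  u_2 = (-26/17, 3, -28/17, -11/17)
  u_3 = (11/41, 83/82, 97/41, -161/82)

Apply the Gram-Schmidt recurrence
  u_1 = v_1
  u_i = v_i − Σ_{j<i} ((v_i · u_j) / (u_j · u_j)) · u_j.

Step by step this gives:
  u_1 = (3, 0, -2, -2)
  u_2 = (-26/17, 3, -28/17, -11/17)
  u_3 = (11/41, 83/82, 97/41, -161/82)

Orthogonality check:
  u_2 · u_1 = 0 (should be 0)
  u_3 · u_1 = 0 (should be 0)
  u_3 · u_2 = 0 (should be 0)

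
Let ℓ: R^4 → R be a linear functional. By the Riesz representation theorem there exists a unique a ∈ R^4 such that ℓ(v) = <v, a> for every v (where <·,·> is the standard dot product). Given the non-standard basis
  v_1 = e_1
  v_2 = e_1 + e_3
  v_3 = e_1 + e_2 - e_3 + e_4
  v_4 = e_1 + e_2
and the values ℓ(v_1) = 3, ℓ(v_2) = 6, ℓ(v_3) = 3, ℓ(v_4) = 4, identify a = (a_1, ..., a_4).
a = (3, 1, 3, 2)

Write a = (a_1, ..., a_4) in the standard basis. For each basis vector v_i, ℓ(v_i) = <v_i, a> is a linear equation in the a_j's. Collect the n equations into a matrix system V a = ℓ, where row i of V is v_i (expressed in the standard basis). Since V is invertible (lower-triangular with 1s on the diagonal, up to permutation), solve by back-substitution:
  V =
[[1, 0, 0, 0],
 [1, 0, 1, 0],
 [1, 1, -1, 1],
 [1, 1, 0, 0]]
  V a = (3, 6, 3, 4)
Solving gives a = (3, 1, 3, 2).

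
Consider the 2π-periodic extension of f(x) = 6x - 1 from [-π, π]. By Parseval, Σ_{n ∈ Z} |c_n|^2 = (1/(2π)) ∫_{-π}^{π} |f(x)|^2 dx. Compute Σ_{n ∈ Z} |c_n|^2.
Σ |c_n|^2 = 12π^2 + 1

Expand and integrate term by term over [-π, π]:
  ∫ (6x)^2 dx = 36·(2π^3/3); ∫ 2·6·(-1)·x dx = 0 (odd integrand); ∫ (-1)^2 dx = 1·2π.
So (1/(2π)) ∫_{-π}^{π} (6x - 1)^2 dx = 36π^2/3 + 1 = 12π^2 + 1.
Parseval ⇒ Σ |c_n|^2 = 12π^2 + 1.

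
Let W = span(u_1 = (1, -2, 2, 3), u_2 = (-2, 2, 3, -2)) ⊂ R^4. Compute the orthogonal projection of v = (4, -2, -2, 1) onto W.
proj_W(v) = (221/114, -115/57, -50/19, 239/114)

Set up U = [u_1 | ... | u_2] ∈ R^(4×2). The projector onto W = col(U) is P = U (U^T U)^(-1) U^T.
Compute U^T U =
  [18, -6]
  [-6, 21],
and U^T v = (7, -20).
Solve U^T U · c = U^T v for the coefficients: c = (3/38, -53/57). The projection is proj_W(v) = U c.
Check: (v - proj_W(v)) · u_1 = 0  (should be 0).
Check: (v - proj_W(v)) · u_2 = 0  (should be 0).
Result: proj_W(v) = (221/114, -115/57, -50/19, 239/114).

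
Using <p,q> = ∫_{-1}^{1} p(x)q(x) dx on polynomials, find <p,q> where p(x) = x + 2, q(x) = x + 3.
<p,q> = 38/3

Expand the product: p(x)·q(x) = x^2 + 5*x + 6.
∫_{-1}^{1} of each monomial x^k gives [2/(k+1) if k even, 0 if k odd]. Integrating term-by-term (or equivalently evaluating the antiderivative F(x) = x^3/3 + 5*x^2/2 + 6*x at the endpoints):
  F(1) − F(−1) = 53/6 − (-23/6) = 38/3.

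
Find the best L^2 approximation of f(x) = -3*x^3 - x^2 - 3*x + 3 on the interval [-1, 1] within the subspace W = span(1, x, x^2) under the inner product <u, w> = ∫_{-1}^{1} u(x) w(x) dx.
g(x) = -x^2 - 24*x/5 + 3

The best approximation g ∈ W is the orthogonal projection of f onto W. Writing g = a_0 + a_1 x + a_2 x^2, the coefficients solve the normal equations G · a = b where
  G_{ij} = <φ_i, φ_j> and b_i = <f, φ_i>, with φ_0 = 1, φ_1 = x, φ_2 = x^2.
G =
  [2, 0, 2/3]
  [0, 2/3, 0]
  [2/3, 0, 2/5],
b = (16/3, -16/5, 8/5).
Solving gives a_0 = 3, a_1 = -24/5, a_2 = -1, so
  g(x) = -x^2 - 24*x/5 + 3.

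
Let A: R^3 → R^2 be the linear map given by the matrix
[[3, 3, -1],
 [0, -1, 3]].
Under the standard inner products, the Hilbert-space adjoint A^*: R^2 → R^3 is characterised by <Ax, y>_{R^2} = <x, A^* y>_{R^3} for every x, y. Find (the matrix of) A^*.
A^* = A^T =
[[3, 0],
 [3, -1],
 [-1, 3]]

For real matrices with standard dot products, the defining identity <Ax, y> = <x, A^* y> gives (Ax)^T y = x^T (A^*) y, i.e. x^T A^T y = x^T (A^*) y. Since this holds for all x, y, we must have A^* = A^T. Therefore
A^* =
[[3, 0],
 [3, -1],
 [-1, 3]].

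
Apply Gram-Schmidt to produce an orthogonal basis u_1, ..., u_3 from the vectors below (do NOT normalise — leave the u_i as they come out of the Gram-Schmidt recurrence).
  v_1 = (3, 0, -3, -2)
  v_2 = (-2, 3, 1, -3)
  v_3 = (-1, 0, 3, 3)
Orthogonal basis:
  u_1 = (3, 0, -3, -2)
  u_2 = (-35/22, 3, 13/22, -36/11)
  u_3 = (1, 6/7, 5/7, 3/7)

Apply the Gram-Schmidt recurrence
  u_1 = v_1
  u_i = v_i − Σ_{j<i} ((v_i · u_j) / (u_j · u_j)) · u_j.

Step by step this gives:
  u_1 = (3, 0, -3, -2)
  u_2 = (-35/22, 3, 13/22, -36/11)
  u_3 = (1, 6/7, 5/7, 3/7)

Orthogonality check:
  u_2 · u_1 = 0 (should be 0)
  u_3 · u_1 = 0 (should be 0)
  u_3 · u_2 = 0 (should be 0)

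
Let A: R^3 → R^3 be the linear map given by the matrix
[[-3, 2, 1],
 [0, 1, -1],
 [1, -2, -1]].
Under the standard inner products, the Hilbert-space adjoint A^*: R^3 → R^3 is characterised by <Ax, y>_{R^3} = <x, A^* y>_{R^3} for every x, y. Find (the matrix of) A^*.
A^* = A^T =
[[-3, 0, 1],
 [2, 1, -2],
 [1, -1, -1]]

For real matrices with standard dot products, the defining identity <Ax, y> = <x, A^* y> gives (Ax)^T y = x^T (A^*) y, i.e. x^T A^T y = x^T (A^*) y. Since this holds for all x, y, we must have A^* = A^T. Therefore
A^* =
[[-3, 0, 1],
 [2, 1, -2],
 [1, -1, -1]].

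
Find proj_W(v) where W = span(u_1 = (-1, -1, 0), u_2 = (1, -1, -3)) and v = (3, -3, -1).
proj_W(v) = (9/11, -9/11, -27/11)

Set up U = [u_1 | ... | u_2] ∈ R^(3×2). The projector onto W = col(U) is P = U (U^T U)^(-1) U^T.
Compute U^T U =
  [2, 0]
  [0, 11],
and U^T v = (0, 9).
Solve U^T U · c = U^T v for the coefficients: c = (0, 9/11). The projection is proj_W(v) = U c.
Check: (v - proj_W(v)) · u_1 = 0  (should be 0).
Check: (v - proj_W(v)) · u_2 = 0  (should be 0).
Result: proj_W(v) = (9/11, -9/11, -27/11).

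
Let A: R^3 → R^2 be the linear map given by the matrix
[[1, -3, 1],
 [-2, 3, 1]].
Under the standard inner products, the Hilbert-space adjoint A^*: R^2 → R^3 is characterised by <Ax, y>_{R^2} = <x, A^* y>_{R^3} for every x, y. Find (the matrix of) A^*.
A^* = A^T =
[[1, -2],
 [-3, 3],
 [1, 1]]

For real matrices with standard dot products, the defining identity <Ax, y> = <x, A^* y> gives (Ax)^T y = x^T (A^*) y, i.e. x^T A^T y = x^T (A^*) y. Since this holds for all x, y, we must have A^* = A^T. Therefore
A^* =
[[1, -2],
 [-3, 3],
 [1, 1]].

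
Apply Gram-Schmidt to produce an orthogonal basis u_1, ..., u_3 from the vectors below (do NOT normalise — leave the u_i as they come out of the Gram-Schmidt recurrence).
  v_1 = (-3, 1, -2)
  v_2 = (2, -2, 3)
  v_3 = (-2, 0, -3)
Orthogonal basis:
  u_1 = (-3, 1, -2)
  u_2 = (-1, -1, 1)
  u_3 = (5/21, -25/21, -20/21)

Apply the Gram-Schmidt recurrence
  u_1 = v_1
  u_i = v_i − Σ_{j<i} ((v_i · u_j) / (u_j · u_j)) · u_j.

Step by step this gives:
  u_1 = (-3, 1, -2)
  u_2 = (-1, -1, 1)
  u_3 = (5/21, -25/21, -20/21)

Orthogonality check:
  u_2 · u_1 = 0 (should be 0)
  u_3 · u_1 = 0 (should be 0)
  u_3 · u_2 = 0 (should be 0)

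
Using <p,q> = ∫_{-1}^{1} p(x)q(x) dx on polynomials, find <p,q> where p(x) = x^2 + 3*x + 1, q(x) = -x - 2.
<p,q> = -22/3

Expand the product: p(x)·q(x) = -x^3 - 5*x^2 - 7*x - 2.
∫_{-1}^{1} of each monomial x^k gives [2/(k+1) if k even, 0 if k odd]. Integrating term-by-term (or equivalently evaluating the antiderivative F(x) = -x^4/4 - 5*x^3/3 - 7*x^2/2 - 2*x at the endpoints):
  F(1) − F(−1) = -89/12 − (-1/12) = -22/3.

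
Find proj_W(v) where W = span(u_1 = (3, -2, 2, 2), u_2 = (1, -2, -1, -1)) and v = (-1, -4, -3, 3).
proj_W(v) = (29/23, -146/69, -52/69, -52/69)

Set up U = [u_1 | ... | u_2] ∈ R^(4×2). The projector onto W = col(U) is P = U (U^T U)^(-1) U^T.
Compute U^T U =
  [21, 3]
  [3, 7],
and U^T v = (5, 7).
Solve U^T U · c = U^T v for the coefficients: c = (7/69, 22/23). The projection is proj_W(v) = U c.
Check: (v - proj_W(v)) · u_1 = 0  (should be 0).
Check: (v - proj_W(v)) · u_2 = 0  (should be 0).
Result: proj_W(v) = (29/23, -146/69, -52/69, -52/69).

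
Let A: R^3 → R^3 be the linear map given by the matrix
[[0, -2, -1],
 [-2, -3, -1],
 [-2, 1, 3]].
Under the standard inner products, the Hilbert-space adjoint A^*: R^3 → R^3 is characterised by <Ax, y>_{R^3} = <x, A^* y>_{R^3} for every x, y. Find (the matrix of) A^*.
A^* = A^T =
[[0, -2, -2],
 [-2, -3, 1],
 [-1, -1, 3]]

For real matrices with standard dot products, the defining identity <Ax, y> = <x, A^* y> gives (Ax)^T y = x^T (A^*) y, i.e. x^T A^T y = x^T (A^*) y. Since this holds for all x, y, we must have A^* = A^T. Therefore
A^* =
[[0, -2, -2],
 [-2, -3, 1],
 [-1, -1, 3]].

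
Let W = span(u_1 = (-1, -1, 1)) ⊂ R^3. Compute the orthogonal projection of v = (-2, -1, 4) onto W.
proj_W(v) = (-7/3, -7/3, 7/3)

Set up U = [u_1 | ... | u_1] ∈ R^(3×1). The projector onto W = col(U) is P = U (U^T U)^(-1) U^T.
Compute U^T U =
  [3],
and U^T v = (7).
Solve U^T U · c = U^T v for the coefficients: c = (7/3). The projection is proj_W(v) = U c.
Check: (v - proj_W(v)) · u_1 = 0  (should be 0).
Result: proj_W(v) = (-7/3, -7/3, 7/3).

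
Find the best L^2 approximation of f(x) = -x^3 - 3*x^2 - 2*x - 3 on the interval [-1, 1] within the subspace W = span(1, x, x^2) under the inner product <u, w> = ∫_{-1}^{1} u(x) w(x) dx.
g(x) = -3*x^2 - 13*x/5 - 3

The best approximation g ∈ W is the orthogonal projection of f onto W. Writing g = a_0 + a_1 x + a_2 x^2, the coefficients solve the normal equations G · a = b where
  G_{ij} = <φ_i, φ_j> and b_i = <f, φ_i>, with φ_0 = 1, φ_1 = x, φ_2 = x^2.
G =
  [2, 0, 2/3]
  [0, 2/3, 0]
  [2/3, 0, 2/5],
b = (-8, -26/15, -16/5).
Solving gives a_0 = -3, a_1 = -13/5, a_2 = -3, so
  g(x) = -3*x^2 - 13*x/5 - 3.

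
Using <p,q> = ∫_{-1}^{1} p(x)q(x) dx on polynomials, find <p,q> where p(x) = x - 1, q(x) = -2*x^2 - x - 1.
<p,q> = 8/3

Expand the product: p(x)·q(x) = -2*x^3 + x^2 + 1.
∫_{-1}^{1} of each monomial x^k gives [2/(k+1) if k even, 0 if k odd]. Integrating term-by-term (or equivalently evaluating the antiderivative F(x) = -x^4/2 + x^3/3 + x at the endpoints):
  F(1) − F(−1) = 5/6 − (-11/6) = 8/3.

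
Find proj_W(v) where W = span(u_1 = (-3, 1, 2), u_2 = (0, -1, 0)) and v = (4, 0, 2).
proj_W(v) = (24/13, 0, -16/13)

Set up U = [u_1 | ... | u_2] ∈ R^(3×2). The projector onto W = col(U) is P = U (U^T U)^(-1) U^T.
Compute U^T U =
  [14, -1]
  [-1, 1],
and U^T v = (-8, 0).
Solve U^T U · c = U^T v for the coefficients: c = (-8/13, -8/13). The projection is proj_W(v) = U c.
Check: (v - proj_W(v)) · u_1 = 0  (should be 0).
Check: (v - proj_W(v)) · u_2 = 0  (should be 0).
Result: proj_W(v) = (24/13, 0, -16/13).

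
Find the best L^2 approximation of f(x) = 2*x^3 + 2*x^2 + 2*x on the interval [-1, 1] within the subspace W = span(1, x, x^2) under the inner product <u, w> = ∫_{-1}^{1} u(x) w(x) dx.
g(x) = 2*x^2 + 16*x/5

The best approximation g ∈ W is the orthogonal projection of f onto W. Writing g = a_0 + a_1 x + a_2 x^2, the coefficients solve the normal equations G · a = b where
  G_{ij} = <φ_i, φ_j> and b_i = <f, φ_i>, with φ_0 = 1, φ_1 = x, φ_2 = x^2.
G =
  [2, 0, 2/3]
  [0, 2/3, 0]
  [2/3, 0, 2/5],
b = (4/3, 32/15, 4/5).
Solving gives a_0 = 0, a_1 = 16/5, a_2 = 2, so
  g(x) = 2*x^2 + 16*x/5.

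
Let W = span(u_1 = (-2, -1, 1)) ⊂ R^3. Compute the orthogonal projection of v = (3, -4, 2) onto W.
proj_W(v) = (0, 0, 0)

Set up U = [u_1 | ... | u_1] ∈ R^(3×1). The projector onto W = col(U) is P = U (U^T U)^(-1) U^T.
Compute U^T U =
  [6],
and U^T v = (0).
Solve U^T U · c = U^T v for the coefficients: c = (0). The projection is proj_W(v) = U c.
Check: (v - proj_W(v)) · u_1 = 0  (should be 0).
Result: proj_W(v) = (0, 0, 0).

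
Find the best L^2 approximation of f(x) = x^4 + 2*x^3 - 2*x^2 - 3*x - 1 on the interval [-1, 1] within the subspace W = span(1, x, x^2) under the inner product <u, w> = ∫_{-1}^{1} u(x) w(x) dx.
g(x) = -8*x^2/7 - 9*x/5 - 38/35

The best approximation g ∈ W is the orthogonal projection of f onto W. Writing g = a_0 + a_1 x + a_2 x^2, the coefficients solve the normal equations G · a = b where
  G_{ij} = <φ_i, φ_j> and b_i = <f, φ_i>, with φ_0 = 1, φ_1 = x, φ_2 = x^2.
G =
  [2, 0, 2/3]
  [0, 2/3, 0]
  [2/3, 0, 2/5],
b = (-44/15, -6/5, -124/105).
Solving gives a_0 = -38/35, a_1 = -9/5, a_2 = -8/7, so
  g(x) = -8*x^2/7 - 9*x/5 - 38/35.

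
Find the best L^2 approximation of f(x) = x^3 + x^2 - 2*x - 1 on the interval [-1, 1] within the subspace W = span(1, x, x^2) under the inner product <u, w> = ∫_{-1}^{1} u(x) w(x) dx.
g(x) = x^2 - 7*x/5 - 1

The best approximation g ∈ W is the orthogonal projection of f onto W. Writing g = a_0 + a_1 x + a_2 x^2, the coefficients solve the normal equations G · a = b where
  G_{ij} = <φ_i, φ_j> and b_i = <f, φ_i>, with φ_0 = 1, φ_1 = x, φ_2 = x^2.
G =
  [2, 0, 2/3]
  [0, 2/3, 0]
  [2/3, 0, 2/5],
b = (-4/3, -14/15, -4/15).
Solving gives a_0 = -1, a_1 = -7/5, a_2 = 1, so
  g(x) = x^2 - 7*x/5 - 1.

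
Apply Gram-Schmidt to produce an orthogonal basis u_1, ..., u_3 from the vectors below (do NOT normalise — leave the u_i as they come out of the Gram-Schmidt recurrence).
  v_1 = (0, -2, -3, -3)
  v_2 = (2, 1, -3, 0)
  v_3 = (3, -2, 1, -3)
Orthogonal basis:
  u_1 = (0, -2, -3, -3)
  u_2 = (2, 18/11, -45/22, 21/22)
  u_3 = (873/259, -204/259, 514/259, -54/37)

Apply the Gram-Schmidt recurrence
  u_1 = v_1
  u_i = v_i − Σ_{j<i} ((v_i · u_j) / (u_j · u_j)) · u_j.

Step by step this gives:
  u_1 = (0, -2, -3, -3)
  u_2 = (2, 18/11, -45/22, 21/22)
  u_3 = (873/259, -204/259, 514/259, -54/37)

Orthogonality check:
  u_2 · u_1 = 0 (should be 0)
  u_3 · u_1 = 0 (should be 0)
  u_3 · u_2 = 0 (should be 0)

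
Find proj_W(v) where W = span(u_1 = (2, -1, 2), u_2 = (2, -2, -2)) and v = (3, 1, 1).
proj_W(v) = (21/13, -11/13, 19/13)

Set up U = [u_1 | ... | u_2] ∈ R^(3×2). The projector onto W = col(U) is P = U (U^T U)^(-1) U^T.
Compute U^T U =
  [9, 2]
  [2, 12],
and U^T v = (7, 2).
Solve U^T U · c = U^T v for the coefficients: c = (10/13, 1/26). The projection is proj_W(v) = U c.
Check: (v - proj_W(v)) · u_1 = 0  (should be 0).
Check: (v - proj_W(v)) · u_2 = 0  (should be 0).
Result: proj_W(v) = (21/13, -11/13, 19/13).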